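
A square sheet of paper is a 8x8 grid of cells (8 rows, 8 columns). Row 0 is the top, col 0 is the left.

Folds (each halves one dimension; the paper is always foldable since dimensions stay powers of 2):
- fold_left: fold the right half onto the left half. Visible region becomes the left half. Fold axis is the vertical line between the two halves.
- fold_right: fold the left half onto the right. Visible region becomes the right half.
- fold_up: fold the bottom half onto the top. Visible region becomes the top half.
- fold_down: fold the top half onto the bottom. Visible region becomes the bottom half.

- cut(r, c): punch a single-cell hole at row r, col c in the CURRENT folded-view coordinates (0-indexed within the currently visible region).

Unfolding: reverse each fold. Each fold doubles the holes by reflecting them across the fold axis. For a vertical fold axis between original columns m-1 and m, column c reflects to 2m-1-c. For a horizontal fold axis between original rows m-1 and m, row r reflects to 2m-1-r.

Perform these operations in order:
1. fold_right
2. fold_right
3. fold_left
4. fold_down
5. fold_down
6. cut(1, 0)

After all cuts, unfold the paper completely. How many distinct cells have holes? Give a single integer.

Answer: 32

Derivation:
Op 1 fold_right: fold axis v@4; visible region now rows[0,8) x cols[4,8) = 8x4
Op 2 fold_right: fold axis v@6; visible region now rows[0,8) x cols[6,8) = 8x2
Op 3 fold_left: fold axis v@7; visible region now rows[0,8) x cols[6,7) = 8x1
Op 4 fold_down: fold axis h@4; visible region now rows[4,8) x cols[6,7) = 4x1
Op 5 fold_down: fold axis h@6; visible region now rows[6,8) x cols[6,7) = 2x1
Op 6 cut(1, 0): punch at orig (7,6); cuts so far [(7, 6)]; region rows[6,8) x cols[6,7) = 2x1
Unfold 1 (reflect across h@6): 2 holes -> [(4, 6), (7, 6)]
Unfold 2 (reflect across h@4): 4 holes -> [(0, 6), (3, 6), (4, 6), (7, 6)]
Unfold 3 (reflect across v@7): 8 holes -> [(0, 6), (0, 7), (3, 6), (3, 7), (4, 6), (4, 7), (7, 6), (7, 7)]
Unfold 4 (reflect across v@6): 16 holes -> [(0, 4), (0, 5), (0, 6), (0, 7), (3, 4), (3, 5), (3, 6), (3, 7), (4, 4), (4, 5), (4, 6), (4, 7), (7, 4), (7, 5), (7, 6), (7, 7)]
Unfold 5 (reflect across v@4): 32 holes -> [(0, 0), (0, 1), (0, 2), (0, 3), (0, 4), (0, 5), (0, 6), (0, 7), (3, 0), (3, 1), (3, 2), (3, 3), (3, 4), (3, 5), (3, 6), (3, 7), (4, 0), (4, 1), (4, 2), (4, 3), (4, 4), (4, 5), (4, 6), (4, 7), (7, 0), (7, 1), (7, 2), (7, 3), (7, 4), (7, 5), (7, 6), (7, 7)]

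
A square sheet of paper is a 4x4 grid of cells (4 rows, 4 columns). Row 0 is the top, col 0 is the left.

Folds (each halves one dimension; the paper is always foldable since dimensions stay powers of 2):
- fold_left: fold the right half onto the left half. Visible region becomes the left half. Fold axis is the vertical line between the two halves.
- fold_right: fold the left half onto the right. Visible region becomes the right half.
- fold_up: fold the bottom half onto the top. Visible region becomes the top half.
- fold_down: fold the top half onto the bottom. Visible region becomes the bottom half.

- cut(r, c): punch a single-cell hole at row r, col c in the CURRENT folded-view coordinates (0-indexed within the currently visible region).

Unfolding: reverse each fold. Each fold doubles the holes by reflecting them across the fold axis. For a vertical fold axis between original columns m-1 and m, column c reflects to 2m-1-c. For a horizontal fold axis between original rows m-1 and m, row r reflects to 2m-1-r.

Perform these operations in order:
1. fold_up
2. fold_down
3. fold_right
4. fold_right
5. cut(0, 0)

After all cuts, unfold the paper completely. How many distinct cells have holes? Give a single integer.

Op 1 fold_up: fold axis h@2; visible region now rows[0,2) x cols[0,4) = 2x4
Op 2 fold_down: fold axis h@1; visible region now rows[1,2) x cols[0,4) = 1x4
Op 3 fold_right: fold axis v@2; visible region now rows[1,2) x cols[2,4) = 1x2
Op 4 fold_right: fold axis v@3; visible region now rows[1,2) x cols[3,4) = 1x1
Op 5 cut(0, 0): punch at orig (1,3); cuts so far [(1, 3)]; region rows[1,2) x cols[3,4) = 1x1
Unfold 1 (reflect across v@3): 2 holes -> [(1, 2), (1, 3)]
Unfold 2 (reflect across v@2): 4 holes -> [(1, 0), (1, 1), (1, 2), (1, 3)]
Unfold 3 (reflect across h@1): 8 holes -> [(0, 0), (0, 1), (0, 2), (0, 3), (1, 0), (1, 1), (1, 2), (1, 3)]
Unfold 4 (reflect across h@2): 16 holes -> [(0, 0), (0, 1), (0, 2), (0, 3), (1, 0), (1, 1), (1, 2), (1, 3), (2, 0), (2, 1), (2, 2), (2, 3), (3, 0), (3, 1), (3, 2), (3, 3)]

Answer: 16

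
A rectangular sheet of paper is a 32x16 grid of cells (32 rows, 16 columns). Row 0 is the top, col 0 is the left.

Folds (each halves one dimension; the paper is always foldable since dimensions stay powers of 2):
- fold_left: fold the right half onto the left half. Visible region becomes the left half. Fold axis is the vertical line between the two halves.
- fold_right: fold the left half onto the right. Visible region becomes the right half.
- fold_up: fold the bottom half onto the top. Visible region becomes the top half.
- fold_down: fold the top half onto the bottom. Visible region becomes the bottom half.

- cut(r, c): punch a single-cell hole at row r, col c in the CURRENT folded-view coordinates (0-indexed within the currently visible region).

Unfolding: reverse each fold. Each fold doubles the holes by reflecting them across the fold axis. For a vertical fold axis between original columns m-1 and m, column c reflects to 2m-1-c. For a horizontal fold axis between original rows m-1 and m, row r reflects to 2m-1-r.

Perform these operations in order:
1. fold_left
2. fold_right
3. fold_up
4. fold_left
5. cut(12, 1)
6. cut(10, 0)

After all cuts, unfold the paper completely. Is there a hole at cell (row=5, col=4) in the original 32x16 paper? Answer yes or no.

Op 1 fold_left: fold axis v@8; visible region now rows[0,32) x cols[0,8) = 32x8
Op 2 fold_right: fold axis v@4; visible region now rows[0,32) x cols[4,8) = 32x4
Op 3 fold_up: fold axis h@16; visible region now rows[0,16) x cols[4,8) = 16x4
Op 4 fold_left: fold axis v@6; visible region now rows[0,16) x cols[4,6) = 16x2
Op 5 cut(12, 1): punch at orig (12,5); cuts so far [(12, 5)]; region rows[0,16) x cols[4,6) = 16x2
Op 6 cut(10, 0): punch at orig (10,4); cuts so far [(10, 4), (12, 5)]; region rows[0,16) x cols[4,6) = 16x2
Unfold 1 (reflect across v@6): 4 holes -> [(10, 4), (10, 7), (12, 5), (12, 6)]
Unfold 2 (reflect across h@16): 8 holes -> [(10, 4), (10, 7), (12, 5), (12, 6), (19, 5), (19, 6), (21, 4), (21, 7)]
Unfold 3 (reflect across v@4): 16 holes -> [(10, 0), (10, 3), (10, 4), (10, 7), (12, 1), (12, 2), (12, 5), (12, 6), (19, 1), (19, 2), (19, 5), (19, 6), (21, 0), (21, 3), (21, 4), (21, 7)]
Unfold 4 (reflect across v@8): 32 holes -> [(10, 0), (10, 3), (10, 4), (10, 7), (10, 8), (10, 11), (10, 12), (10, 15), (12, 1), (12, 2), (12, 5), (12, 6), (12, 9), (12, 10), (12, 13), (12, 14), (19, 1), (19, 2), (19, 5), (19, 6), (19, 9), (19, 10), (19, 13), (19, 14), (21, 0), (21, 3), (21, 4), (21, 7), (21, 8), (21, 11), (21, 12), (21, 15)]
Holes: [(10, 0), (10, 3), (10, 4), (10, 7), (10, 8), (10, 11), (10, 12), (10, 15), (12, 1), (12, 2), (12, 5), (12, 6), (12, 9), (12, 10), (12, 13), (12, 14), (19, 1), (19, 2), (19, 5), (19, 6), (19, 9), (19, 10), (19, 13), (19, 14), (21, 0), (21, 3), (21, 4), (21, 7), (21, 8), (21, 11), (21, 12), (21, 15)]

Answer: no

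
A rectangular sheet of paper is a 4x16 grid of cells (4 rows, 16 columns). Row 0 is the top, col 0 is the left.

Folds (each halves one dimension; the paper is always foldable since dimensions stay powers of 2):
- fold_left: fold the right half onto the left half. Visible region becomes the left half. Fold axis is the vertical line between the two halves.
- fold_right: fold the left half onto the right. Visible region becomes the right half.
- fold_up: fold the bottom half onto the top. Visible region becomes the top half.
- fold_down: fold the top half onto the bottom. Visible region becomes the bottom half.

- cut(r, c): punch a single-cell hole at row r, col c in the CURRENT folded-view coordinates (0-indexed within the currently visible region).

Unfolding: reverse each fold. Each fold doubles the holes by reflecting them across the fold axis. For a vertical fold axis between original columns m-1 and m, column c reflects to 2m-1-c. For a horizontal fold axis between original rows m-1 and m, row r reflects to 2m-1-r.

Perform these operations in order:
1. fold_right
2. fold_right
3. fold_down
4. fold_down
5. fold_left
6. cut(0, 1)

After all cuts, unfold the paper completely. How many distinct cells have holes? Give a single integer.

Op 1 fold_right: fold axis v@8; visible region now rows[0,4) x cols[8,16) = 4x8
Op 2 fold_right: fold axis v@12; visible region now rows[0,4) x cols[12,16) = 4x4
Op 3 fold_down: fold axis h@2; visible region now rows[2,4) x cols[12,16) = 2x4
Op 4 fold_down: fold axis h@3; visible region now rows[3,4) x cols[12,16) = 1x4
Op 5 fold_left: fold axis v@14; visible region now rows[3,4) x cols[12,14) = 1x2
Op 6 cut(0, 1): punch at orig (3,13); cuts so far [(3, 13)]; region rows[3,4) x cols[12,14) = 1x2
Unfold 1 (reflect across v@14): 2 holes -> [(3, 13), (3, 14)]
Unfold 2 (reflect across h@3): 4 holes -> [(2, 13), (2, 14), (3, 13), (3, 14)]
Unfold 3 (reflect across h@2): 8 holes -> [(0, 13), (0, 14), (1, 13), (1, 14), (2, 13), (2, 14), (3, 13), (3, 14)]
Unfold 4 (reflect across v@12): 16 holes -> [(0, 9), (0, 10), (0, 13), (0, 14), (1, 9), (1, 10), (1, 13), (1, 14), (2, 9), (2, 10), (2, 13), (2, 14), (3, 9), (3, 10), (3, 13), (3, 14)]
Unfold 5 (reflect across v@8): 32 holes -> [(0, 1), (0, 2), (0, 5), (0, 6), (0, 9), (0, 10), (0, 13), (0, 14), (1, 1), (1, 2), (1, 5), (1, 6), (1, 9), (1, 10), (1, 13), (1, 14), (2, 1), (2, 2), (2, 5), (2, 6), (2, 9), (2, 10), (2, 13), (2, 14), (3, 1), (3, 2), (3, 5), (3, 6), (3, 9), (3, 10), (3, 13), (3, 14)]

Answer: 32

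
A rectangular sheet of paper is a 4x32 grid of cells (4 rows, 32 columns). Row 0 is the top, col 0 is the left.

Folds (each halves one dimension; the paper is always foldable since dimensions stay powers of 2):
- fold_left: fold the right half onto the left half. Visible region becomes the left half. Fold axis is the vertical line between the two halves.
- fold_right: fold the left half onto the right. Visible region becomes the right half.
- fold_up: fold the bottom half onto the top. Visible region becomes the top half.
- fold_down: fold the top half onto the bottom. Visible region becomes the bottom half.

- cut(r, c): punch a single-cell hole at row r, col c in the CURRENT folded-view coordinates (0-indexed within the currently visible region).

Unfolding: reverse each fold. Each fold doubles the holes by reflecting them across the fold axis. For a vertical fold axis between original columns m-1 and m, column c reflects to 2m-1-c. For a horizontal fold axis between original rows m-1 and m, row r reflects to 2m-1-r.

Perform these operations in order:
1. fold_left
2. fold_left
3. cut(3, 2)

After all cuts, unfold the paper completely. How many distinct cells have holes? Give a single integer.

Op 1 fold_left: fold axis v@16; visible region now rows[0,4) x cols[0,16) = 4x16
Op 2 fold_left: fold axis v@8; visible region now rows[0,4) x cols[0,8) = 4x8
Op 3 cut(3, 2): punch at orig (3,2); cuts so far [(3, 2)]; region rows[0,4) x cols[0,8) = 4x8
Unfold 1 (reflect across v@8): 2 holes -> [(3, 2), (3, 13)]
Unfold 2 (reflect across v@16): 4 holes -> [(3, 2), (3, 13), (3, 18), (3, 29)]

Answer: 4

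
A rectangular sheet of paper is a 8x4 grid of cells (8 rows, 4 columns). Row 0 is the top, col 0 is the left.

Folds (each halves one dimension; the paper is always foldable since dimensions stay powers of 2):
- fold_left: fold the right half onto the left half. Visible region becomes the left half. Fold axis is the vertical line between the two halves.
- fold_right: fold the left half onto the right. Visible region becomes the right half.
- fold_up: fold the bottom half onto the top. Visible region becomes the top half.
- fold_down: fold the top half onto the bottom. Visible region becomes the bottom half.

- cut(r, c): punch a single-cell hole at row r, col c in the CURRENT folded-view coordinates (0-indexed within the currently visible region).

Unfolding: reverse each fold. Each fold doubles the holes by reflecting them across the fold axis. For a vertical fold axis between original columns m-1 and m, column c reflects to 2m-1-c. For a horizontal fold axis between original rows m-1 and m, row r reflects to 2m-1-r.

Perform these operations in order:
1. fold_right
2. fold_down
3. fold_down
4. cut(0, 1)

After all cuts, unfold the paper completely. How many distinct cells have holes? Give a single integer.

Op 1 fold_right: fold axis v@2; visible region now rows[0,8) x cols[2,4) = 8x2
Op 2 fold_down: fold axis h@4; visible region now rows[4,8) x cols[2,4) = 4x2
Op 3 fold_down: fold axis h@6; visible region now rows[6,8) x cols[2,4) = 2x2
Op 4 cut(0, 1): punch at orig (6,3); cuts so far [(6, 3)]; region rows[6,8) x cols[2,4) = 2x2
Unfold 1 (reflect across h@6): 2 holes -> [(5, 3), (6, 3)]
Unfold 2 (reflect across h@4): 4 holes -> [(1, 3), (2, 3), (5, 3), (6, 3)]
Unfold 3 (reflect across v@2): 8 holes -> [(1, 0), (1, 3), (2, 0), (2, 3), (5, 0), (5, 3), (6, 0), (6, 3)]

Answer: 8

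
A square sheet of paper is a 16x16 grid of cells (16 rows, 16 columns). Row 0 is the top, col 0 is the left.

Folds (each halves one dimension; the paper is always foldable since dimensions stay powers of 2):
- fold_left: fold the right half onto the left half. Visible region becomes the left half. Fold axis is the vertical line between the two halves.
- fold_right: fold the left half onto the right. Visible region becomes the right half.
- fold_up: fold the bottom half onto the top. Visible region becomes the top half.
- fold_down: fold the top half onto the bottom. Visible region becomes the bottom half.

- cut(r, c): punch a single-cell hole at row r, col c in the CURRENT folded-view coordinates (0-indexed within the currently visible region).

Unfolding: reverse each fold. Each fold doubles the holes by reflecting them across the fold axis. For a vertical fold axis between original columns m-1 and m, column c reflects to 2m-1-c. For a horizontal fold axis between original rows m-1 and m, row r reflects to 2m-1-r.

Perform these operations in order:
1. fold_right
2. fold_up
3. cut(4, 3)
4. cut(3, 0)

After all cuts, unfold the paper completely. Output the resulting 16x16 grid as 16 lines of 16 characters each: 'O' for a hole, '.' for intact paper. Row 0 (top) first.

Op 1 fold_right: fold axis v@8; visible region now rows[0,16) x cols[8,16) = 16x8
Op 2 fold_up: fold axis h@8; visible region now rows[0,8) x cols[8,16) = 8x8
Op 3 cut(4, 3): punch at orig (4,11); cuts so far [(4, 11)]; region rows[0,8) x cols[8,16) = 8x8
Op 4 cut(3, 0): punch at orig (3,8); cuts so far [(3, 8), (4, 11)]; region rows[0,8) x cols[8,16) = 8x8
Unfold 1 (reflect across h@8): 4 holes -> [(3, 8), (4, 11), (11, 11), (12, 8)]
Unfold 2 (reflect across v@8): 8 holes -> [(3, 7), (3, 8), (4, 4), (4, 11), (11, 4), (11, 11), (12, 7), (12, 8)]

Answer: ................
................
................
.......OO.......
....O......O....
................
................
................
................
................
................
....O......O....
.......OO.......
................
................
................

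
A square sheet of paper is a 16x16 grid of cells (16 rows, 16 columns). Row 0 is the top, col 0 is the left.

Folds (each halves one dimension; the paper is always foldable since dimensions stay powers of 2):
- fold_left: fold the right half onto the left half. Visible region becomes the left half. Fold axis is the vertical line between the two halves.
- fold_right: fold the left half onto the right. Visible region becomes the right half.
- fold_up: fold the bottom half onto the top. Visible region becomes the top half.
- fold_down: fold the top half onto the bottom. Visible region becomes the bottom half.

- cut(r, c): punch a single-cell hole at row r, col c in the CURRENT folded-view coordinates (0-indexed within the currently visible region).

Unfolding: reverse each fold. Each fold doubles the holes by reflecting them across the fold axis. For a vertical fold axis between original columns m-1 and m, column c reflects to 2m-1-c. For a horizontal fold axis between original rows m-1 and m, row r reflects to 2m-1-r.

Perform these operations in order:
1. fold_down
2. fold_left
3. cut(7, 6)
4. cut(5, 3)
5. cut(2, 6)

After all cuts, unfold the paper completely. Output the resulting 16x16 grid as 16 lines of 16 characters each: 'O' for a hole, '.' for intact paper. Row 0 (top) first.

Op 1 fold_down: fold axis h@8; visible region now rows[8,16) x cols[0,16) = 8x16
Op 2 fold_left: fold axis v@8; visible region now rows[8,16) x cols[0,8) = 8x8
Op 3 cut(7, 6): punch at orig (15,6); cuts so far [(15, 6)]; region rows[8,16) x cols[0,8) = 8x8
Op 4 cut(5, 3): punch at orig (13,3); cuts so far [(13, 3), (15, 6)]; region rows[8,16) x cols[0,8) = 8x8
Op 5 cut(2, 6): punch at orig (10,6); cuts so far [(10, 6), (13, 3), (15, 6)]; region rows[8,16) x cols[0,8) = 8x8
Unfold 1 (reflect across v@8): 6 holes -> [(10, 6), (10, 9), (13, 3), (13, 12), (15, 6), (15, 9)]
Unfold 2 (reflect across h@8): 12 holes -> [(0, 6), (0, 9), (2, 3), (2, 12), (5, 6), (5, 9), (10, 6), (10, 9), (13, 3), (13, 12), (15, 6), (15, 9)]

Answer: ......O..O......
................
...O........O...
................
................
......O..O......
................
................
................
................
......O..O......
................
................
...O........O...
................
......O..O......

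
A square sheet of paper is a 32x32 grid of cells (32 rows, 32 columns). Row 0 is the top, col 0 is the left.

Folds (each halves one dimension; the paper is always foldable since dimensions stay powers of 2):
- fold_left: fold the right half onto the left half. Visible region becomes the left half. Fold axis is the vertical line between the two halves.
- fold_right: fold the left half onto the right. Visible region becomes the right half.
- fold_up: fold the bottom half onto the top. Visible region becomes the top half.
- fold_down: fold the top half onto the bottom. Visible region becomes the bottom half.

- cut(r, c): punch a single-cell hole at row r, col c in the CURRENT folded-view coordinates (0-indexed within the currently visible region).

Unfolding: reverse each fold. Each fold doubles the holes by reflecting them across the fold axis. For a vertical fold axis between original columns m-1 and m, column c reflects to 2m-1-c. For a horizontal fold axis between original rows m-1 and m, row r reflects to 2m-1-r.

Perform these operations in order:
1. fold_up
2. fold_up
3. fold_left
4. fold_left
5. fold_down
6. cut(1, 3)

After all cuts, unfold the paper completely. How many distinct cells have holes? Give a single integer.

Answer: 32

Derivation:
Op 1 fold_up: fold axis h@16; visible region now rows[0,16) x cols[0,32) = 16x32
Op 2 fold_up: fold axis h@8; visible region now rows[0,8) x cols[0,32) = 8x32
Op 3 fold_left: fold axis v@16; visible region now rows[0,8) x cols[0,16) = 8x16
Op 4 fold_left: fold axis v@8; visible region now rows[0,8) x cols[0,8) = 8x8
Op 5 fold_down: fold axis h@4; visible region now rows[4,8) x cols[0,8) = 4x8
Op 6 cut(1, 3): punch at orig (5,3); cuts so far [(5, 3)]; region rows[4,8) x cols[0,8) = 4x8
Unfold 1 (reflect across h@4): 2 holes -> [(2, 3), (5, 3)]
Unfold 2 (reflect across v@8): 4 holes -> [(2, 3), (2, 12), (5, 3), (5, 12)]
Unfold 3 (reflect across v@16): 8 holes -> [(2, 3), (2, 12), (2, 19), (2, 28), (5, 3), (5, 12), (5, 19), (5, 28)]
Unfold 4 (reflect across h@8): 16 holes -> [(2, 3), (2, 12), (2, 19), (2, 28), (5, 3), (5, 12), (5, 19), (5, 28), (10, 3), (10, 12), (10, 19), (10, 28), (13, 3), (13, 12), (13, 19), (13, 28)]
Unfold 5 (reflect across h@16): 32 holes -> [(2, 3), (2, 12), (2, 19), (2, 28), (5, 3), (5, 12), (5, 19), (5, 28), (10, 3), (10, 12), (10, 19), (10, 28), (13, 3), (13, 12), (13, 19), (13, 28), (18, 3), (18, 12), (18, 19), (18, 28), (21, 3), (21, 12), (21, 19), (21, 28), (26, 3), (26, 12), (26, 19), (26, 28), (29, 3), (29, 12), (29, 19), (29, 28)]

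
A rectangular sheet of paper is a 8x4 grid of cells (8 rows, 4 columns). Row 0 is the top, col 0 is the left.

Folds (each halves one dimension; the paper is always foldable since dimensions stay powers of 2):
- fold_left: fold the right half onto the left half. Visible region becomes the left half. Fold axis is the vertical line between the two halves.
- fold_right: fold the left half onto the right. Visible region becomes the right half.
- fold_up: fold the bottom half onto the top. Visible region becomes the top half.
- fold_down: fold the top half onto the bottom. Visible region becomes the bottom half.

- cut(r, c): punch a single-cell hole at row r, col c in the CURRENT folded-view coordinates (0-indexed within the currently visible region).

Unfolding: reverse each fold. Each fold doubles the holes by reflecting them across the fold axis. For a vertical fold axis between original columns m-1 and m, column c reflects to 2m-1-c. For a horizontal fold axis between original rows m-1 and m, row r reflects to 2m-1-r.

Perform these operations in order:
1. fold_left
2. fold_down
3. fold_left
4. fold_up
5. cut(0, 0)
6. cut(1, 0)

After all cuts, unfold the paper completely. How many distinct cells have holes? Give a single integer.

Op 1 fold_left: fold axis v@2; visible region now rows[0,8) x cols[0,2) = 8x2
Op 2 fold_down: fold axis h@4; visible region now rows[4,8) x cols[0,2) = 4x2
Op 3 fold_left: fold axis v@1; visible region now rows[4,8) x cols[0,1) = 4x1
Op 4 fold_up: fold axis h@6; visible region now rows[4,6) x cols[0,1) = 2x1
Op 5 cut(0, 0): punch at orig (4,0); cuts so far [(4, 0)]; region rows[4,6) x cols[0,1) = 2x1
Op 6 cut(1, 0): punch at orig (5,0); cuts so far [(4, 0), (5, 0)]; region rows[4,6) x cols[0,1) = 2x1
Unfold 1 (reflect across h@6): 4 holes -> [(4, 0), (5, 0), (6, 0), (7, 0)]
Unfold 2 (reflect across v@1): 8 holes -> [(4, 0), (4, 1), (5, 0), (5, 1), (6, 0), (6, 1), (7, 0), (7, 1)]
Unfold 3 (reflect across h@4): 16 holes -> [(0, 0), (0, 1), (1, 0), (1, 1), (2, 0), (2, 1), (3, 0), (3, 1), (4, 0), (4, 1), (5, 0), (5, 1), (6, 0), (6, 1), (7, 0), (7, 1)]
Unfold 4 (reflect across v@2): 32 holes -> [(0, 0), (0, 1), (0, 2), (0, 3), (1, 0), (1, 1), (1, 2), (1, 3), (2, 0), (2, 1), (2, 2), (2, 3), (3, 0), (3, 1), (3, 2), (3, 3), (4, 0), (4, 1), (4, 2), (4, 3), (5, 0), (5, 1), (5, 2), (5, 3), (6, 0), (6, 1), (6, 2), (6, 3), (7, 0), (7, 1), (7, 2), (7, 3)]

Answer: 32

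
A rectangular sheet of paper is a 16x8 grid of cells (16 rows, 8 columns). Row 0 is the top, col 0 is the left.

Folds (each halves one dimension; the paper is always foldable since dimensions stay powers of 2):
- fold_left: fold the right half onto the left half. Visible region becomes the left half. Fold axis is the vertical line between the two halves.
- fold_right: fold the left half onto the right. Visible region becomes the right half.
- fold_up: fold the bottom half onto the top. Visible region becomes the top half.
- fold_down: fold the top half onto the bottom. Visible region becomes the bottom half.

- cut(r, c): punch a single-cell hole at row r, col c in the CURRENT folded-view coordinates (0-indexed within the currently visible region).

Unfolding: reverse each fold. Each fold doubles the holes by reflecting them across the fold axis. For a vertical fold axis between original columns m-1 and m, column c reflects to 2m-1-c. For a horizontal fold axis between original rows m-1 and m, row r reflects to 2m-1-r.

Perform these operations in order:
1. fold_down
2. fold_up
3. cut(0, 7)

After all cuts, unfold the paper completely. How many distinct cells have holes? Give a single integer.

Op 1 fold_down: fold axis h@8; visible region now rows[8,16) x cols[0,8) = 8x8
Op 2 fold_up: fold axis h@12; visible region now rows[8,12) x cols[0,8) = 4x8
Op 3 cut(0, 7): punch at orig (8,7); cuts so far [(8, 7)]; region rows[8,12) x cols[0,8) = 4x8
Unfold 1 (reflect across h@12): 2 holes -> [(8, 7), (15, 7)]
Unfold 2 (reflect across h@8): 4 holes -> [(0, 7), (7, 7), (8, 7), (15, 7)]

Answer: 4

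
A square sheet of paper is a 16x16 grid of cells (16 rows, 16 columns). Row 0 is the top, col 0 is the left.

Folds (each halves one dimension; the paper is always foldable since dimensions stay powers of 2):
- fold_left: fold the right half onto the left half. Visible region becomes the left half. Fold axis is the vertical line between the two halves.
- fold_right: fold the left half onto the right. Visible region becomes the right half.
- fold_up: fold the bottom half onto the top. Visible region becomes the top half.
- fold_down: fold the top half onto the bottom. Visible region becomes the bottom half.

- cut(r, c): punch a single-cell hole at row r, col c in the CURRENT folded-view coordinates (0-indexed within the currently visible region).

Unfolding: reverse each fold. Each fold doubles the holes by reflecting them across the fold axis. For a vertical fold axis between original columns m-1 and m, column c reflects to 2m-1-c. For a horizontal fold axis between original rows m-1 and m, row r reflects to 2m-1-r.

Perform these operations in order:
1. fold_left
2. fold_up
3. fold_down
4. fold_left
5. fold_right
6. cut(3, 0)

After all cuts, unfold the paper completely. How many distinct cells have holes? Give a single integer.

Op 1 fold_left: fold axis v@8; visible region now rows[0,16) x cols[0,8) = 16x8
Op 2 fold_up: fold axis h@8; visible region now rows[0,8) x cols[0,8) = 8x8
Op 3 fold_down: fold axis h@4; visible region now rows[4,8) x cols[0,8) = 4x8
Op 4 fold_left: fold axis v@4; visible region now rows[4,8) x cols[0,4) = 4x4
Op 5 fold_right: fold axis v@2; visible region now rows[4,8) x cols[2,4) = 4x2
Op 6 cut(3, 0): punch at orig (7,2); cuts so far [(7, 2)]; region rows[4,8) x cols[2,4) = 4x2
Unfold 1 (reflect across v@2): 2 holes -> [(7, 1), (7, 2)]
Unfold 2 (reflect across v@4): 4 holes -> [(7, 1), (7, 2), (7, 5), (7, 6)]
Unfold 3 (reflect across h@4): 8 holes -> [(0, 1), (0, 2), (0, 5), (0, 6), (7, 1), (7, 2), (7, 5), (7, 6)]
Unfold 4 (reflect across h@8): 16 holes -> [(0, 1), (0, 2), (0, 5), (0, 6), (7, 1), (7, 2), (7, 5), (7, 6), (8, 1), (8, 2), (8, 5), (8, 6), (15, 1), (15, 2), (15, 5), (15, 6)]
Unfold 5 (reflect across v@8): 32 holes -> [(0, 1), (0, 2), (0, 5), (0, 6), (0, 9), (0, 10), (0, 13), (0, 14), (7, 1), (7, 2), (7, 5), (7, 6), (7, 9), (7, 10), (7, 13), (7, 14), (8, 1), (8, 2), (8, 5), (8, 6), (8, 9), (8, 10), (8, 13), (8, 14), (15, 1), (15, 2), (15, 5), (15, 6), (15, 9), (15, 10), (15, 13), (15, 14)]

Answer: 32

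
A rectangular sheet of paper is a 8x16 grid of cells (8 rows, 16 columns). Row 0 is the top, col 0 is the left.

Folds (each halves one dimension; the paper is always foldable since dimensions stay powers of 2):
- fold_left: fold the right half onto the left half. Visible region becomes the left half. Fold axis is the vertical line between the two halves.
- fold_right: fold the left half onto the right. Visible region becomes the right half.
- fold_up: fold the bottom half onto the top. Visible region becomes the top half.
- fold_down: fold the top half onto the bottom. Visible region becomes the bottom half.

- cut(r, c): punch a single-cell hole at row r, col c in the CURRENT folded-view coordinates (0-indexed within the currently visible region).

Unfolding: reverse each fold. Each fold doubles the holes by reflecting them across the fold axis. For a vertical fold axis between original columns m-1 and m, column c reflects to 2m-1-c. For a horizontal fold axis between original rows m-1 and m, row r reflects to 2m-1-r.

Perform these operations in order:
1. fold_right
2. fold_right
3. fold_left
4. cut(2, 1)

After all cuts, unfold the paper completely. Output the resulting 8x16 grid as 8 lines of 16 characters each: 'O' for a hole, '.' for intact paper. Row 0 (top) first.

Answer: ................
................
.OO..OO..OO..OO.
................
................
................
................
................

Derivation:
Op 1 fold_right: fold axis v@8; visible region now rows[0,8) x cols[8,16) = 8x8
Op 2 fold_right: fold axis v@12; visible region now rows[0,8) x cols[12,16) = 8x4
Op 3 fold_left: fold axis v@14; visible region now rows[0,8) x cols[12,14) = 8x2
Op 4 cut(2, 1): punch at orig (2,13); cuts so far [(2, 13)]; region rows[0,8) x cols[12,14) = 8x2
Unfold 1 (reflect across v@14): 2 holes -> [(2, 13), (2, 14)]
Unfold 2 (reflect across v@12): 4 holes -> [(2, 9), (2, 10), (2, 13), (2, 14)]
Unfold 3 (reflect across v@8): 8 holes -> [(2, 1), (2, 2), (2, 5), (2, 6), (2, 9), (2, 10), (2, 13), (2, 14)]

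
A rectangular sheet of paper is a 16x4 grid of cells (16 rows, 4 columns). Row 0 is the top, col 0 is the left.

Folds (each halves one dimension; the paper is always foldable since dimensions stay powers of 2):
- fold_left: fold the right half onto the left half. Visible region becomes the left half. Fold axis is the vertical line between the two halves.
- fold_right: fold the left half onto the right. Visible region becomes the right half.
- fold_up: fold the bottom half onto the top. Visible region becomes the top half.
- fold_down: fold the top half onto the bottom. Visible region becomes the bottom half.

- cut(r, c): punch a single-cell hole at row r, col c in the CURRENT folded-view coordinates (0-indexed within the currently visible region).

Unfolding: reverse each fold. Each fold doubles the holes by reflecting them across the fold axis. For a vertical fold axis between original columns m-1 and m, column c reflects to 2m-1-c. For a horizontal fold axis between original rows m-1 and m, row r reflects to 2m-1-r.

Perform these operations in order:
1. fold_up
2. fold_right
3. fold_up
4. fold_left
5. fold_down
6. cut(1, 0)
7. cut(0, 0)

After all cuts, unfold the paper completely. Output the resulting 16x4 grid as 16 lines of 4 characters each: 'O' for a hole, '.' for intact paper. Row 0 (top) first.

Answer: OOOO
OOOO
OOOO
OOOO
OOOO
OOOO
OOOO
OOOO
OOOO
OOOO
OOOO
OOOO
OOOO
OOOO
OOOO
OOOO

Derivation:
Op 1 fold_up: fold axis h@8; visible region now rows[0,8) x cols[0,4) = 8x4
Op 2 fold_right: fold axis v@2; visible region now rows[0,8) x cols[2,4) = 8x2
Op 3 fold_up: fold axis h@4; visible region now rows[0,4) x cols[2,4) = 4x2
Op 4 fold_left: fold axis v@3; visible region now rows[0,4) x cols[2,3) = 4x1
Op 5 fold_down: fold axis h@2; visible region now rows[2,4) x cols[2,3) = 2x1
Op 6 cut(1, 0): punch at orig (3,2); cuts so far [(3, 2)]; region rows[2,4) x cols[2,3) = 2x1
Op 7 cut(0, 0): punch at orig (2,2); cuts so far [(2, 2), (3, 2)]; region rows[2,4) x cols[2,3) = 2x1
Unfold 1 (reflect across h@2): 4 holes -> [(0, 2), (1, 2), (2, 2), (3, 2)]
Unfold 2 (reflect across v@3): 8 holes -> [(0, 2), (0, 3), (1, 2), (1, 3), (2, 2), (2, 3), (3, 2), (3, 3)]
Unfold 3 (reflect across h@4): 16 holes -> [(0, 2), (0, 3), (1, 2), (1, 3), (2, 2), (2, 3), (3, 2), (3, 3), (4, 2), (4, 3), (5, 2), (5, 3), (6, 2), (6, 3), (7, 2), (7, 3)]
Unfold 4 (reflect across v@2): 32 holes -> [(0, 0), (0, 1), (0, 2), (0, 3), (1, 0), (1, 1), (1, 2), (1, 3), (2, 0), (2, 1), (2, 2), (2, 3), (3, 0), (3, 1), (3, 2), (3, 3), (4, 0), (4, 1), (4, 2), (4, 3), (5, 0), (5, 1), (5, 2), (5, 3), (6, 0), (6, 1), (6, 2), (6, 3), (7, 0), (7, 1), (7, 2), (7, 3)]
Unfold 5 (reflect across h@8): 64 holes -> [(0, 0), (0, 1), (0, 2), (0, 3), (1, 0), (1, 1), (1, 2), (1, 3), (2, 0), (2, 1), (2, 2), (2, 3), (3, 0), (3, 1), (3, 2), (3, 3), (4, 0), (4, 1), (4, 2), (4, 3), (5, 0), (5, 1), (5, 2), (5, 3), (6, 0), (6, 1), (6, 2), (6, 3), (7, 0), (7, 1), (7, 2), (7, 3), (8, 0), (8, 1), (8, 2), (8, 3), (9, 0), (9, 1), (9, 2), (9, 3), (10, 0), (10, 1), (10, 2), (10, 3), (11, 0), (11, 1), (11, 2), (11, 3), (12, 0), (12, 1), (12, 2), (12, 3), (13, 0), (13, 1), (13, 2), (13, 3), (14, 0), (14, 1), (14, 2), (14, 3), (15, 0), (15, 1), (15, 2), (15, 3)]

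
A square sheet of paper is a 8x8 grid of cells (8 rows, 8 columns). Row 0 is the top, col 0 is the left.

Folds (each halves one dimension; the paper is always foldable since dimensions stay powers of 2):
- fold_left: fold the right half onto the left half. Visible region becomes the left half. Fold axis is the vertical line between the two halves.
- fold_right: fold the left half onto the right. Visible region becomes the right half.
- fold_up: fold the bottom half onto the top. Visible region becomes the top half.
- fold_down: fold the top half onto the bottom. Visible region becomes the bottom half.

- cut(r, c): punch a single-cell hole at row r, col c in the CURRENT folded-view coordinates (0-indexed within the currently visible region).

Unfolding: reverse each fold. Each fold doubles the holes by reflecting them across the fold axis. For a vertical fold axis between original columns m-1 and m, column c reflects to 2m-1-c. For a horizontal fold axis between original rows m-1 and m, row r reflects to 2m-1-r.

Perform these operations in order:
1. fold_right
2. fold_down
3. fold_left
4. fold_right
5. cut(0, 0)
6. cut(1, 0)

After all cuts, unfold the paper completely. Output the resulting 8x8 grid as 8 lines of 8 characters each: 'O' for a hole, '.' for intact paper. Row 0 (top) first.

Op 1 fold_right: fold axis v@4; visible region now rows[0,8) x cols[4,8) = 8x4
Op 2 fold_down: fold axis h@4; visible region now rows[4,8) x cols[4,8) = 4x4
Op 3 fold_left: fold axis v@6; visible region now rows[4,8) x cols[4,6) = 4x2
Op 4 fold_right: fold axis v@5; visible region now rows[4,8) x cols[5,6) = 4x1
Op 5 cut(0, 0): punch at orig (4,5); cuts so far [(4, 5)]; region rows[4,8) x cols[5,6) = 4x1
Op 6 cut(1, 0): punch at orig (5,5); cuts so far [(4, 5), (5, 5)]; region rows[4,8) x cols[5,6) = 4x1
Unfold 1 (reflect across v@5): 4 holes -> [(4, 4), (4, 5), (5, 4), (5, 5)]
Unfold 2 (reflect across v@6): 8 holes -> [(4, 4), (4, 5), (4, 6), (4, 7), (5, 4), (5, 5), (5, 6), (5, 7)]
Unfold 3 (reflect across h@4): 16 holes -> [(2, 4), (2, 5), (2, 6), (2, 7), (3, 4), (3, 5), (3, 6), (3, 7), (4, 4), (4, 5), (4, 6), (4, 7), (5, 4), (5, 5), (5, 6), (5, 7)]
Unfold 4 (reflect across v@4): 32 holes -> [(2, 0), (2, 1), (2, 2), (2, 3), (2, 4), (2, 5), (2, 6), (2, 7), (3, 0), (3, 1), (3, 2), (3, 3), (3, 4), (3, 5), (3, 6), (3, 7), (4, 0), (4, 1), (4, 2), (4, 3), (4, 4), (4, 5), (4, 6), (4, 7), (5, 0), (5, 1), (5, 2), (5, 3), (5, 4), (5, 5), (5, 6), (5, 7)]

Answer: ........
........
OOOOOOOO
OOOOOOOO
OOOOOOOO
OOOOOOOO
........
........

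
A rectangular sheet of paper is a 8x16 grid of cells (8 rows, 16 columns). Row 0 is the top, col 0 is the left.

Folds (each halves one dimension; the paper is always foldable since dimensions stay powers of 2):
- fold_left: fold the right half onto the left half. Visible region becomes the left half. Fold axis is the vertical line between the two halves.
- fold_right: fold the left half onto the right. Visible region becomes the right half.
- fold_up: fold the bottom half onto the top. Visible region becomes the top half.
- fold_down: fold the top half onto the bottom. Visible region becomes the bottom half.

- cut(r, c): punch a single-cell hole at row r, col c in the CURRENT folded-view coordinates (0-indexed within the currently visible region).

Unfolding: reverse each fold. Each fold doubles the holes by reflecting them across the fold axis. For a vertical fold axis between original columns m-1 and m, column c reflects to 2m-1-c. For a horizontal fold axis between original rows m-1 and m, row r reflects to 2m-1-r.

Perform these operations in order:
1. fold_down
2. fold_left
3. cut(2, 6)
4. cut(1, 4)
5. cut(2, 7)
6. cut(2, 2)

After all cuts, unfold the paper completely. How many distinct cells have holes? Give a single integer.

Op 1 fold_down: fold axis h@4; visible region now rows[4,8) x cols[0,16) = 4x16
Op 2 fold_left: fold axis v@8; visible region now rows[4,8) x cols[0,8) = 4x8
Op 3 cut(2, 6): punch at orig (6,6); cuts so far [(6, 6)]; region rows[4,8) x cols[0,8) = 4x8
Op 4 cut(1, 4): punch at orig (5,4); cuts so far [(5, 4), (6, 6)]; region rows[4,8) x cols[0,8) = 4x8
Op 5 cut(2, 7): punch at orig (6,7); cuts so far [(5, 4), (6, 6), (6, 7)]; region rows[4,8) x cols[0,8) = 4x8
Op 6 cut(2, 2): punch at orig (6,2); cuts so far [(5, 4), (6, 2), (6, 6), (6, 7)]; region rows[4,8) x cols[0,8) = 4x8
Unfold 1 (reflect across v@8): 8 holes -> [(5, 4), (5, 11), (6, 2), (6, 6), (6, 7), (6, 8), (6, 9), (6, 13)]
Unfold 2 (reflect across h@4): 16 holes -> [(1, 2), (1, 6), (1, 7), (1, 8), (1, 9), (1, 13), (2, 4), (2, 11), (5, 4), (5, 11), (6, 2), (6, 6), (6, 7), (6, 8), (6, 9), (6, 13)]

Answer: 16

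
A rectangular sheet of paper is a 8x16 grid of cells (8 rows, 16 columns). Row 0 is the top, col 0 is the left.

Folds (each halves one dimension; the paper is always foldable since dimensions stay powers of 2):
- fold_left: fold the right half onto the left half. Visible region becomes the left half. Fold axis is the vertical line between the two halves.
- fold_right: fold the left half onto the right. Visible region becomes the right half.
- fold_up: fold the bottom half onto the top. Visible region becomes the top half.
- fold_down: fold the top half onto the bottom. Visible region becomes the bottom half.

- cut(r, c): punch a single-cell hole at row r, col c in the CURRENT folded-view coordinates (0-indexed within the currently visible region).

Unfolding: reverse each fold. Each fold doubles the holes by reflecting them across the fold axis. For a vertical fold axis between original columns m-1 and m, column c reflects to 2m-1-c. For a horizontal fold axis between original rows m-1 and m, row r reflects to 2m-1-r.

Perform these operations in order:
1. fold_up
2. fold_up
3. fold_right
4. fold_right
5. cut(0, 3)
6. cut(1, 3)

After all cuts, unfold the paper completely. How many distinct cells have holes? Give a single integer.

Op 1 fold_up: fold axis h@4; visible region now rows[0,4) x cols[0,16) = 4x16
Op 2 fold_up: fold axis h@2; visible region now rows[0,2) x cols[0,16) = 2x16
Op 3 fold_right: fold axis v@8; visible region now rows[0,2) x cols[8,16) = 2x8
Op 4 fold_right: fold axis v@12; visible region now rows[0,2) x cols[12,16) = 2x4
Op 5 cut(0, 3): punch at orig (0,15); cuts so far [(0, 15)]; region rows[0,2) x cols[12,16) = 2x4
Op 6 cut(1, 3): punch at orig (1,15); cuts so far [(0, 15), (1, 15)]; region rows[0,2) x cols[12,16) = 2x4
Unfold 1 (reflect across v@12): 4 holes -> [(0, 8), (0, 15), (1, 8), (1, 15)]
Unfold 2 (reflect across v@8): 8 holes -> [(0, 0), (0, 7), (0, 8), (0, 15), (1, 0), (1, 7), (1, 8), (1, 15)]
Unfold 3 (reflect across h@2): 16 holes -> [(0, 0), (0, 7), (0, 8), (0, 15), (1, 0), (1, 7), (1, 8), (1, 15), (2, 0), (2, 7), (2, 8), (2, 15), (3, 0), (3, 7), (3, 8), (3, 15)]
Unfold 4 (reflect across h@4): 32 holes -> [(0, 0), (0, 7), (0, 8), (0, 15), (1, 0), (1, 7), (1, 8), (1, 15), (2, 0), (2, 7), (2, 8), (2, 15), (3, 0), (3, 7), (3, 8), (3, 15), (4, 0), (4, 7), (4, 8), (4, 15), (5, 0), (5, 7), (5, 8), (5, 15), (6, 0), (6, 7), (6, 8), (6, 15), (7, 0), (7, 7), (7, 8), (7, 15)]

Answer: 32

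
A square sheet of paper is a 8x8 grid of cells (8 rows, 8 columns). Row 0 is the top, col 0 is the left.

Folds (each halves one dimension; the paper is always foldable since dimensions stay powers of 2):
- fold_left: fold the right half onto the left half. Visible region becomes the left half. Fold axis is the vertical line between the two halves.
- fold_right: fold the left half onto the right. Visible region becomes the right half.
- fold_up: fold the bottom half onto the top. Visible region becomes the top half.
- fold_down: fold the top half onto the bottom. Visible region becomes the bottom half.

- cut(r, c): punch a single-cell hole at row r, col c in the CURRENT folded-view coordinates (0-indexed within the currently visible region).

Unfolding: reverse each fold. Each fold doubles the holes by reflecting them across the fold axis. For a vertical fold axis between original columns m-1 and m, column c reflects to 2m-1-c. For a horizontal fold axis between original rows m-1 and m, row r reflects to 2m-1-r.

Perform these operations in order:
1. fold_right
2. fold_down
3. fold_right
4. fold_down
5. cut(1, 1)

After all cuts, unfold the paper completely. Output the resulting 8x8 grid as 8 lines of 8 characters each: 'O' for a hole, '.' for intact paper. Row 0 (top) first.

Op 1 fold_right: fold axis v@4; visible region now rows[0,8) x cols[4,8) = 8x4
Op 2 fold_down: fold axis h@4; visible region now rows[4,8) x cols[4,8) = 4x4
Op 3 fold_right: fold axis v@6; visible region now rows[4,8) x cols[6,8) = 4x2
Op 4 fold_down: fold axis h@6; visible region now rows[6,8) x cols[6,8) = 2x2
Op 5 cut(1, 1): punch at orig (7,7); cuts so far [(7, 7)]; region rows[6,8) x cols[6,8) = 2x2
Unfold 1 (reflect across h@6): 2 holes -> [(4, 7), (7, 7)]
Unfold 2 (reflect across v@6): 4 holes -> [(4, 4), (4, 7), (7, 4), (7, 7)]
Unfold 3 (reflect across h@4): 8 holes -> [(0, 4), (0, 7), (3, 4), (3, 7), (4, 4), (4, 7), (7, 4), (7, 7)]
Unfold 4 (reflect across v@4): 16 holes -> [(0, 0), (0, 3), (0, 4), (0, 7), (3, 0), (3, 3), (3, 4), (3, 7), (4, 0), (4, 3), (4, 4), (4, 7), (7, 0), (7, 3), (7, 4), (7, 7)]

Answer: O..OO..O
........
........
O..OO..O
O..OO..O
........
........
O..OO..O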